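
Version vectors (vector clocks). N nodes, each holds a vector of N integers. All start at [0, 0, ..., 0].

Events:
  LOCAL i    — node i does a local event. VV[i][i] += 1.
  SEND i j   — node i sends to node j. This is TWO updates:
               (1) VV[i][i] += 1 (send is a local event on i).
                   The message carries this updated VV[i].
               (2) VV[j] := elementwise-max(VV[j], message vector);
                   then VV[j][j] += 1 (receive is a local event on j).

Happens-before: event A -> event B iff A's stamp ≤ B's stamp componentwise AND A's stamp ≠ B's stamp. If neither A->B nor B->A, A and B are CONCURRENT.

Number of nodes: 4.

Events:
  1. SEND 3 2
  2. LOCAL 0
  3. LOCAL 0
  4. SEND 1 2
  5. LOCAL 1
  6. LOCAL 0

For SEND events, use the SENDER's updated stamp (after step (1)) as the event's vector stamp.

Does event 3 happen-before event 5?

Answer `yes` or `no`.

Initial: VV[0]=[0, 0, 0, 0]
Initial: VV[1]=[0, 0, 0, 0]
Initial: VV[2]=[0, 0, 0, 0]
Initial: VV[3]=[0, 0, 0, 0]
Event 1: SEND 3->2: VV[3][3]++ -> VV[3]=[0, 0, 0, 1], msg_vec=[0, 0, 0, 1]; VV[2]=max(VV[2],msg_vec) then VV[2][2]++ -> VV[2]=[0, 0, 1, 1]
Event 2: LOCAL 0: VV[0][0]++ -> VV[0]=[1, 0, 0, 0]
Event 3: LOCAL 0: VV[0][0]++ -> VV[0]=[2, 0, 0, 0]
Event 4: SEND 1->2: VV[1][1]++ -> VV[1]=[0, 1, 0, 0], msg_vec=[0, 1, 0, 0]; VV[2]=max(VV[2],msg_vec) then VV[2][2]++ -> VV[2]=[0, 1, 2, 1]
Event 5: LOCAL 1: VV[1][1]++ -> VV[1]=[0, 2, 0, 0]
Event 6: LOCAL 0: VV[0][0]++ -> VV[0]=[3, 0, 0, 0]
Event 3 stamp: [2, 0, 0, 0]
Event 5 stamp: [0, 2, 0, 0]
[2, 0, 0, 0] <= [0, 2, 0, 0]? False. Equal? False. Happens-before: False

Answer: no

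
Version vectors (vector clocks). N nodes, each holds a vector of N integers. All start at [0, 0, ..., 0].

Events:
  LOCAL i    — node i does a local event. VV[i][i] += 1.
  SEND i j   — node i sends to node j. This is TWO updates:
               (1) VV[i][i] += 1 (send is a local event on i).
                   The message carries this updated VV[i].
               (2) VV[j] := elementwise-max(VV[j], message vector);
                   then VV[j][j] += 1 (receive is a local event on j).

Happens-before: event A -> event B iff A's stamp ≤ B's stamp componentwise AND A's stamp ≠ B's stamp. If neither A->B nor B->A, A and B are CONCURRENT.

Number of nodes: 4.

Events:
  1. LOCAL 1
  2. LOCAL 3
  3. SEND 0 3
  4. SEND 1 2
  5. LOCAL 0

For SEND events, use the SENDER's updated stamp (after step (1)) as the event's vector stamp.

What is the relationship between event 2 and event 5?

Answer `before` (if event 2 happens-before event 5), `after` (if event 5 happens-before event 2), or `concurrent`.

Initial: VV[0]=[0, 0, 0, 0]
Initial: VV[1]=[0, 0, 0, 0]
Initial: VV[2]=[0, 0, 0, 0]
Initial: VV[3]=[0, 0, 0, 0]
Event 1: LOCAL 1: VV[1][1]++ -> VV[1]=[0, 1, 0, 0]
Event 2: LOCAL 3: VV[3][3]++ -> VV[3]=[0, 0, 0, 1]
Event 3: SEND 0->3: VV[0][0]++ -> VV[0]=[1, 0, 0, 0], msg_vec=[1, 0, 0, 0]; VV[3]=max(VV[3],msg_vec) then VV[3][3]++ -> VV[3]=[1, 0, 0, 2]
Event 4: SEND 1->2: VV[1][1]++ -> VV[1]=[0, 2, 0, 0], msg_vec=[0, 2, 0, 0]; VV[2]=max(VV[2],msg_vec) then VV[2][2]++ -> VV[2]=[0, 2, 1, 0]
Event 5: LOCAL 0: VV[0][0]++ -> VV[0]=[2, 0, 0, 0]
Event 2 stamp: [0, 0, 0, 1]
Event 5 stamp: [2, 0, 0, 0]
[0, 0, 0, 1] <= [2, 0, 0, 0]? False
[2, 0, 0, 0] <= [0, 0, 0, 1]? False
Relation: concurrent

Answer: concurrent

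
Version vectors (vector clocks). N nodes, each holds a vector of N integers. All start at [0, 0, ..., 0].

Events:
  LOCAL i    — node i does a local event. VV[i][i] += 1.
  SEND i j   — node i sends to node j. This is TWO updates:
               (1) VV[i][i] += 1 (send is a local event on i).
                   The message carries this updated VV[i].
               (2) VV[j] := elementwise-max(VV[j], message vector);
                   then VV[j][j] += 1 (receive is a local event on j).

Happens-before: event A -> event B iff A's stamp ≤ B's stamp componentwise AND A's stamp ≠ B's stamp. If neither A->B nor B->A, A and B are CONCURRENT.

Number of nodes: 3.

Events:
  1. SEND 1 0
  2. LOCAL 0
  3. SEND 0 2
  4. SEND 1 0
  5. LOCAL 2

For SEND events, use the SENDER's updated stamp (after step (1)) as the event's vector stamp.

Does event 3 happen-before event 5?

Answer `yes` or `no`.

Answer: yes

Derivation:
Initial: VV[0]=[0, 0, 0]
Initial: VV[1]=[0, 0, 0]
Initial: VV[2]=[0, 0, 0]
Event 1: SEND 1->0: VV[1][1]++ -> VV[1]=[0, 1, 0], msg_vec=[0, 1, 0]; VV[0]=max(VV[0],msg_vec) then VV[0][0]++ -> VV[0]=[1, 1, 0]
Event 2: LOCAL 0: VV[0][0]++ -> VV[0]=[2, 1, 0]
Event 3: SEND 0->2: VV[0][0]++ -> VV[0]=[3, 1, 0], msg_vec=[3, 1, 0]; VV[2]=max(VV[2],msg_vec) then VV[2][2]++ -> VV[2]=[3, 1, 1]
Event 4: SEND 1->0: VV[1][1]++ -> VV[1]=[0, 2, 0], msg_vec=[0, 2, 0]; VV[0]=max(VV[0],msg_vec) then VV[0][0]++ -> VV[0]=[4, 2, 0]
Event 5: LOCAL 2: VV[2][2]++ -> VV[2]=[3, 1, 2]
Event 3 stamp: [3, 1, 0]
Event 5 stamp: [3, 1, 2]
[3, 1, 0] <= [3, 1, 2]? True. Equal? False. Happens-before: True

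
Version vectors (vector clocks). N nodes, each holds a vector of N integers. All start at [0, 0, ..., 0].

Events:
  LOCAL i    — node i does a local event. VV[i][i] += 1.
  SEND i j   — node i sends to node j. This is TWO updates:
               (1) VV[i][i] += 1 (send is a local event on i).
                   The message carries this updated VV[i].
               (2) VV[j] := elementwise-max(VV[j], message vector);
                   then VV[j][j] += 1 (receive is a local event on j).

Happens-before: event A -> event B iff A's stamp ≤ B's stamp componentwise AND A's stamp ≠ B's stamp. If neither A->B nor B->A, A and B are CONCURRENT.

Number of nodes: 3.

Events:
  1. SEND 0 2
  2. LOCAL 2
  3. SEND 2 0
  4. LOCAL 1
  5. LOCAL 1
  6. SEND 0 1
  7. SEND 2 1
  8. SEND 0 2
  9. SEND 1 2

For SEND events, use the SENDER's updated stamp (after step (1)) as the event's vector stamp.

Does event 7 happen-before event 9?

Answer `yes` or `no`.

Answer: yes

Derivation:
Initial: VV[0]=[0, 0, 0]
Initial: VV[1]=[0, 0, 0]
Initial: VV[2]=[0, 0, 0]
Event 1: SEND 0->2: VV[0][0]++ -> VV[0]=[1, 0, 0], msg_vec=[1, 0, 0]; VV[2]=max(VV[2],msg_vec) then VV[2][2]++ -> VV[2]=[1, 0, 1]
Event 2: LOCAL 2: VV[2][2]++ -> VV[2]=[1, 0, 2]
Event 3: SEND 2->0: VV[2][2]++ -> VV[2]=[1, 0, 3], msg_vec=[1, 0, 3]; VV[0]=max(VV[0],msg_vec) then VV[0][0]++ -> VV[0]=[2, 0, 3]
Event 4: LOCAL 1: VV[1][1]++ -> VV[1]=[0, 1, 0]
Event 5: LOCAL 1: VV[1][1]++ -> VV[1]=[0, 2, 0]
Event 6: SEND 0->1: VV[0][0]++ -> VV[0]=[3, 0, 3], msg_vec=[3, 0, 3]; VV[1]=max(VV[1],msg_vec) then VV[1][1]++ -> VV[1]=[3, 3, 3]
Event 7: SEND 2->1: VV[2][2]++ -> VV[2]=[1, 0, 4], msg_vec=[1, 0, 4]; VV[1]=max(VV[1],msg_vec) then VV[1][1]++ -> VV[1]=[3, 4, 4]
Event 8: SEND 0->2: VV[0][0]++ -> VV[0]=[4, 0, 3], msg_vec=[4, 0, 3]; VV[2]=max(VV[2],msg_vec) then VV[2][2]++ -> VV[2]=[4, 0, 5]
Event 9: SEND 1->2: VV[1][1]++ -> VV[1]=[3, 5, 4], msg_vec=[3, 5, 4]; VV[2]=max(VV[2],msg_vec) then VV[2][2]++ -> VV[2]=[4, 5, 6]
Event 7 stamp: [1, 0, 4]
Event 9 stamp: [3, 5, 4]
[1, 0, 4] <= [3, 5, 4]? True. Equal? False. Happens-before: True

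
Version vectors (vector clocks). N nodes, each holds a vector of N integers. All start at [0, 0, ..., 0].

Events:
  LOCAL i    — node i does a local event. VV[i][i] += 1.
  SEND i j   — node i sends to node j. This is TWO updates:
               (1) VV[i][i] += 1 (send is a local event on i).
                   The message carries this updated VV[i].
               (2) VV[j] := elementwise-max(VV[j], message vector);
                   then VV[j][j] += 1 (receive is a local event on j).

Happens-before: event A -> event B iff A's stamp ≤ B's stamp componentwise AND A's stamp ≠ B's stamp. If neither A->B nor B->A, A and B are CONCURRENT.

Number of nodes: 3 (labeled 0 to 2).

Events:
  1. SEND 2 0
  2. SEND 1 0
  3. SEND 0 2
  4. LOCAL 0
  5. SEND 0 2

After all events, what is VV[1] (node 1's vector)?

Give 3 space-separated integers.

Answer: 0 1 0

Derivation:
Initial: VV[0]=[0, 0, 0]
Initial: VV[1]=[0, 0, 0]
Initial: VV[2]=[0, 0, 0]
Event 1: SEND 2->0: VV[2][2]++ -> VV[2]=[0, 0, 1], msg_vec=[0, 0, 1]; VV[0]=max(VV[0],msg_vec) then VV[0][0]++ -> VV[0]=[1, 0, 1]
Event 2: SEND 1->0: VV[1][1]++ -> VV[1]=[0, 1, 0], msg_vec=[0, 1, 0]; VV[0]=max(VV[0],msg_vec) then VV[0][0]++ -> VV[0]=[2, 1, 1]
Event 3: SEND 0->2: VV[0][0]++ -> VV[0]=[3, 1, 1], msg_vec=[3, 1, 1]; VV[2]=max(VV[2],msg_vec) then VV[2][2]++ -> VV[2]=[3, 1, 2]
Event 4: LOCAL 0: VV[0][0]++ -> VV[0]=[4, 1, 1]
Event 5: SEND 0->2: VV[0][0]++ -> VV[0]=[5, 1, 1], msg_vec=[5, 1, 1]; VV[2]=max(VV[2],msg_vec) then VV[2][2]++ -> VV[2]=[5, 1, 3]
Final vectors: VV[0]=[5, 1, 1]; VV[1]=[0, 1, 0]; VV[2]=[5, 1, 3]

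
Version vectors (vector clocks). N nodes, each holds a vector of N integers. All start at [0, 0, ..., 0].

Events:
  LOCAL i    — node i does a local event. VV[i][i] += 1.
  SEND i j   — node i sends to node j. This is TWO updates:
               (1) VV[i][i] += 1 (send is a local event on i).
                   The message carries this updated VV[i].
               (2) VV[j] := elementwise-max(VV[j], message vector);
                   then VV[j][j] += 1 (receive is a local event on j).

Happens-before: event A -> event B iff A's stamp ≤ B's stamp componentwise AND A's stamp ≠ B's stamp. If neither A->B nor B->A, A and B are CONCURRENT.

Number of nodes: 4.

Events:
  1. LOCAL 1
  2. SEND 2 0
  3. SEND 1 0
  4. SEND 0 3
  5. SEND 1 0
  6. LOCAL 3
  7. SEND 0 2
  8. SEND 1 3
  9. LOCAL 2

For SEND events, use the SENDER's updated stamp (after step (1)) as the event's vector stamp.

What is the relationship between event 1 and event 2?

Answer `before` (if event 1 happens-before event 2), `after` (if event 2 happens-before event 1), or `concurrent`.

Answer: concurrent

Derivation:
Initial: VV[0]=[0, 0, 0, 0]
Initial: VV[1]=[0, 0, 0, 0]
Initial: VV[2]=[0, 0, 0, 0]
Initial: VV[3]=[0, 0, 0, 0]
Event 1: LOCAL 1: VV[1][1]++ -> VV[1]=[0, 1, 0, 0]
Event 2: SEND 2->0: VV[2][2]++ -> VV[2]=[0, 0, 1, 0], msg_vec=[0, 0, 1, 0]; VV[0]=max(VV[0],msg_vec) then VV[0][0]++ -> VV[0]=[1, 0, 1, 0]
Event 3: SEND 1->0: VV[1][1]++ -> VV[1]=[0, 2, 0, 0], msg_vec=[0, 2, 0, 0]; VV[0]=max(VV[0],msg_vec) then VV[0][0]++ -> VV[0]=[2, 2, 1, 0]
Event 4: SEND 0->3: VV[0][0]++ -> VV[0]=[3, 2, 1, 0], msg_vec=[3, 2, 1, 0]; VV[3]=max(VV[3],msg_vec) then VV[3][3]++ -> VV[3]=[3, 2, 1, 1]
Event 5: SEND 1->0: VV[1][1]++ -> VV[1]=[0, 3, 0, 0], msg_vec=[0, 3, 0, 0]; VV[0]=max(VV[0],msg_vec) then VV[0][0]++ -> VV[0]=[4, 3, 1, 0]
Event 6: LOCAL 3: VV[3][3]++ -> VV[3]=[3, 2, 1, 2]
Event 7: SEND 0->2: VV[0][0]++ -> VV[0]=[5, 3, 1, 0], msg_vec=[5, 3, 1, 0]; VV[2]=max(VV[2],msg_vec) then VV[2][2]++ -> VV[2]=[5, 3, 2, 0]
Event 8: SEND 1->3: VV[1][1]++ -> VV[1]=[0, 4, 0, 0], msg_vec=[0, 4, 0, 0]; VV[3]=max(VV[3],msg_vec) then VV[3][3]++ -> VV[3]=[3, 4, 1, 3]
Event 9: LOCAL 2: VV[2][2]++ -> VV[2]=[5, 3, 3, 0]
Event 1 stamp: [0, 1, 0, 0]
Event 2 stamp: [0, 0, 1, 0]
[0, 1, 0, 0] <= [0, 0, 1, 0]? False
[0, 0, 1, 0] <= [0, 1, 0, 0]? False
Relation: concurrent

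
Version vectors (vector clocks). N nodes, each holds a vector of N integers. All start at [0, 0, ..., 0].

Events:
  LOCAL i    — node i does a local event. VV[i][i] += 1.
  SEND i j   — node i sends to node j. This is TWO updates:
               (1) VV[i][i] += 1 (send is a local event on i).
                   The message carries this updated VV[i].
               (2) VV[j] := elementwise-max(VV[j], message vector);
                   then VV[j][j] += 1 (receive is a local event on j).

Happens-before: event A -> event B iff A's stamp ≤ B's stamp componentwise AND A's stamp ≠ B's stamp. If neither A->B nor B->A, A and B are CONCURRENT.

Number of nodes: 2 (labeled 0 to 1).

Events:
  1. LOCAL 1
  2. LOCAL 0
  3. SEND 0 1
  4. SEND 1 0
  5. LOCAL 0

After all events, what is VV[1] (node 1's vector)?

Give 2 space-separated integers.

Answer: 2 3

Derivation:
Initial: VV[0]=[0, 0]
Initial: VV[1]=[0, 0]
Event 1: LOCAL 1: VV[1][1]++ -> VV[1]=[0, 1]
Event 2: LOCAL 0: VV[0][0]++ -> VV[0]=[1, 0]
Event 3: SEND 0->1: VV[0][0]++ -> VV[0]=[2, 0], msg_vec=[2, 0]; VV[1]=max(VV[1],msg_vec) then VV[1][1]++ -> VV[1]=[2, 2]
Event 4: SEND 1->0: VV[1][1]++ -> VV[1]=[2, 3], msg_vec=[2, 3]; VV[0]=max(VV[0],msg_vec) then VV[0][0]++ -> VV[0]=[3, 3]
Event 5: LOCAL 0: VV[0][0]++ -> VV[0]=[4, 3]
Final vectors: VV[0]=[4, 3]; VV[1]=[2, 3]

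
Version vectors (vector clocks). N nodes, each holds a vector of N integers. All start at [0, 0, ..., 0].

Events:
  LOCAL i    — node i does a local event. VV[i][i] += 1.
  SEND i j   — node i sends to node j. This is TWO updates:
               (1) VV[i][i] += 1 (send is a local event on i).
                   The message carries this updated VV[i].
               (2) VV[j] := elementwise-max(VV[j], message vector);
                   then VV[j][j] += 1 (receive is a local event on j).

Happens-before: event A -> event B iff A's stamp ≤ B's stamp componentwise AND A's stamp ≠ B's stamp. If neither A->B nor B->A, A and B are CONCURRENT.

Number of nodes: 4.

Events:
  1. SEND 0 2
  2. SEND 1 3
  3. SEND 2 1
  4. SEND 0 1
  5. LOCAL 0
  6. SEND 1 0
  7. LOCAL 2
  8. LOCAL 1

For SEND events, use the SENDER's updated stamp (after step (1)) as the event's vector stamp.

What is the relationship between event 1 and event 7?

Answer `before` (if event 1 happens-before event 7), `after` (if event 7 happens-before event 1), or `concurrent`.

Answer: before

Derivation:
Initial: VV[0]=[0, 0, 0, 0]
Initial: VV[1]=[0, 0, 0, 0]
Initial: VV[2]=[0, 0, 0, 0]
Initial: VV[3]=[0, 0, 0, 0]
Event 1: SEND 0->2: VV[0][0]++ -> VV[0]=[1, 0, 0, 0], msg_vec=[1, 0, 0, 0]; VV[2]=max(VV[2],msg_vec) then VV[2][2]++ -> VV[2]=[1, 0, 1, 0]
Event 2: SEND 1->3: VV[1][1]++ -> VV[1]=[0, 1, 0, 0], msg_vec=[0, 1, 0, 0]; VV[3]=max(VV[3],msg_vec) then VV[3][3]++ -> VV[3]=[0, 1, 0, 1]
Event 3: SEND 2->1: VV[2][2]++ -> VV[2]=[1, 0, 2, 0], msg_vec=[1, 0, 2, 0]; VV[1]=max(VV[1],msg_vec) then VV[1][1]++ -> VV[1]=[1, 2, 2, 0]
Event 4: SEND 0->1: VV[0][0]++ -> VV[0]=[2, 0, 0, 0], msg_vec=[2, 0, 0, 0]; VV[1]=max(VV[1],msg_vec) then VV[1][1]++ -> VV[1]=[2, 3, 2, 0]
Event 5: LOCAL 0: VV[0][0]++ -> VV[0]=[3, 0, 0, 0]
Event 6: SEND 1->0: VV[1][1]++ -> VV[1]=[2, 4, 2, 0], msg_vec=[2, 4, 2, 0]; VV[0]=max(VV[0],msg_vec) then VV[0][0]++ -> VV[0]=[4, 4, 2, 0]
Event 7: LOCAL 2: VV[2][2]++ -> VV[2]=[1, 0, 3, 0]
Event 8: LOCAL 1: VV[1][1]++ -> VV[1]=[2, 5, 2, 0]
Event 1 stamp: [1, 0, 0, 0]
Event 7 stamp: [1, 0, 3, 0]
[1, 0, 0, 0] <= [1, 0, 3, 0]? True
[1, 0, 3, 0] <= [1, 0, 0, 0]? False
Relation: before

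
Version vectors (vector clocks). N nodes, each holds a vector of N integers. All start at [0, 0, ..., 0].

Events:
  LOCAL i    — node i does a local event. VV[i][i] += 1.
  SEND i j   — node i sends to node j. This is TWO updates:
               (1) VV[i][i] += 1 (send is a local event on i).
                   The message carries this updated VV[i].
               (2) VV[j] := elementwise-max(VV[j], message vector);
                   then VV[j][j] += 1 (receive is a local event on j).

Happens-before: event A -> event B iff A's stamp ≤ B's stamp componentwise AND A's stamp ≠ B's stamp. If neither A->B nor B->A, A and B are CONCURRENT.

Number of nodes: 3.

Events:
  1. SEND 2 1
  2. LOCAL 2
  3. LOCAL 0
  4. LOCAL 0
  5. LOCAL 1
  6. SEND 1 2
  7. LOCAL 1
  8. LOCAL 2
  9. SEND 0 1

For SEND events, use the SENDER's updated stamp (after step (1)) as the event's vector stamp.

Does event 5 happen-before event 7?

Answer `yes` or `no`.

Initial: VV[0]=[0, 0, 0]
Initial: VV[1]=[0, 0, 0]
Initial: VV[2]=[0, 0, 0]
Event 1: SEND 2->1: VV[2][2]++ -> VV[2]=[0, 0, 1], msg_vec=[0, 0, 1]; VV[1]=max(VV[1],msg_vec) then VV[1][1]++ -> VV[1]=[0, 1, 1]
Event 2: LOCAL 2: VV[2][2]++ -> VV[2]=[0, 0, 2]
Event 3: LOCAL 0: VV[0][0]++ -> VV[0]=[1, 0, 0]
Event 4: LOCAL 0: VV[0][0]++ -> VV[0]=[2, 0, 0]
Event 5: LOCAL 1: VV[1][1]++ -> VV[1]=[0, 2, 1]
Event 6: SEND 1->2: VV[1][1]++ -> VV[1]=[0, 3, 1], msg_vec=[0, 3, 1]; VV[2]=max(VV[2],msg_vec) then VV[2][2]++ -> VV[2]=[0, 3, 3]
Event 7: LOCAL 1: VV[1][1]++ -> VV[1]=[0, 4, 1]
Event 8: LOCAL 2: VV[2][2]++ -> VV[2]=[0, 3, 4]
Event 9: SEND 0->1: VV[0][0]++ -> VV[0]=[3, 0, 0], msg_vec=[3, 0, 0]; VV[1]=max(VV[1],msg_vec) then VV[1][1]++ -> VV[1]=[3, 5, 1]
Event 5 stamp: [0, 2, 1]
Event 7 stamp: [0, 4, 1]
[0, 2, 1] <= [0, 4, 1]? True. Equal? False. Happens-before: True

Answer: yes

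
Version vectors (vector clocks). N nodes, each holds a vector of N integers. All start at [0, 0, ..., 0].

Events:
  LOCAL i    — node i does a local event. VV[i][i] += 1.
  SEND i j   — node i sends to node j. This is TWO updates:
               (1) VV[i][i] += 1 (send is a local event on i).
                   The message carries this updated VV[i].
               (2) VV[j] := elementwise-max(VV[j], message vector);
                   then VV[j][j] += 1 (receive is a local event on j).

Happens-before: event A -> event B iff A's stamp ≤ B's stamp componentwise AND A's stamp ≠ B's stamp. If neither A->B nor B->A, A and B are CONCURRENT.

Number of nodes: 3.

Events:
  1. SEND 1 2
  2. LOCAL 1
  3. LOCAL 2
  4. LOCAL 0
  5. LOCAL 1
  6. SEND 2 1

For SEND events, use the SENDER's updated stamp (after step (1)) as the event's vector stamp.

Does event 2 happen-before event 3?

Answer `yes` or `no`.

Initial: VV[0]=[0, 0, 0]
Initial: VV[1]=[0, 0, 0]
Initial: VV[2]=[0, 0, 0]
Event 1: SEND 1->2: VV[1][1]++ -> VV[1]=[0, 1, 0], msg_vec=[0, 1, 0]; VV[2]=max(VV[2],msg_vec) then VV[2][2]++ -> VV[2]=[0, 1, 1]
Event 2: LOCAL 1: VV[1][1]++ -> VV[1]=[0, 2, 0]
Event 3: LOCAL 2: VV[2][2]++ -> VV[2]=[0, 1, 2]
Event 4: LOCAL 0: VV[0][0]++ -> VV[0]=[1, 0, 0]
Event 5: LOCAL 1: VV[1][1]++ -> VV[1]=[0, 3, 0]
Event 6: SEND 2->1: VV[2][2]++ -> VV[2]=[0, 1, 3], msg_vec=[0, 1, 3]; VV[1]=max(VV[1],msg_vec) then VV[1][1]++ -> VV[1]=[0, 4, 3]
Event 2 stamp: [0, 2, 0]
Event 3 stamp: [0, 1, 2]
[0, 2, 0] <= [0, 1, 2]? False. Equal? False. Happens-before: False

Answer: no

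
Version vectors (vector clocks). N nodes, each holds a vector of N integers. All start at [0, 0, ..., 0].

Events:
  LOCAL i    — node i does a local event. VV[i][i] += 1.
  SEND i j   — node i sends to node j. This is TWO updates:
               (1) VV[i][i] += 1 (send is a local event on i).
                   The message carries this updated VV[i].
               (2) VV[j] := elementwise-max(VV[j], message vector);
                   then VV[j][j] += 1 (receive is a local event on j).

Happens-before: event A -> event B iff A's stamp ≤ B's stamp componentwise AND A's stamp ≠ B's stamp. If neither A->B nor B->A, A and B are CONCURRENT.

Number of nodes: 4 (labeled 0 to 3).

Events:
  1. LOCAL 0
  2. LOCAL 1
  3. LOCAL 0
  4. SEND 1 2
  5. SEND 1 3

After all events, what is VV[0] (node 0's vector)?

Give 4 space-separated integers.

Initial: VV[0]=[0, 0, 0, 0]
Initial: VV[1]=[0, 0, 0, 0]
Initial: VV[2]=[0, 0, 0, 0]
Initial: VV[3]=[0, 0, 0, 0]
Event 1: LOCAL 0: VV[0][0]++ -> VV[0]=[1, 0, 0, 0]
Event 2: LOCAL 1: VV[1][1]++ -> VV[1]=[0, 1, 0, 0]
Event 3: LOCAL 0: VV[0][0]++ -> VV[0]=[2, 0, 0, 0]
Event 4: SEND 1->2: VV[1][1]++ -> VV[1]=[0, 2, 0, 0], msg_vec=[0, 2, 0, 0]; VV[2]=max(VV[2],msg_vec) then VV[2][2]++ -> VV[2]=[0, 2, 1, 0]
Event 5: SEND 1->3: VV[1][1]++ -> VV[1]=[0, 3, 0, 0], msg_vec=[0, 3, 0, 0]; VV[3]=max(VV[3],msg_vec) then VV[3][3]++ -> VV[3]=[0, 3, 0, 1]
Final vectors: VV[0]=[2, 0, 0, 0]; VV[1]=[0, 3, 0, 0]; VV[2]=[0, 2, 1, 0]; VV[3]=[0, 3, 0, 1]

Answer: 2 0 0 0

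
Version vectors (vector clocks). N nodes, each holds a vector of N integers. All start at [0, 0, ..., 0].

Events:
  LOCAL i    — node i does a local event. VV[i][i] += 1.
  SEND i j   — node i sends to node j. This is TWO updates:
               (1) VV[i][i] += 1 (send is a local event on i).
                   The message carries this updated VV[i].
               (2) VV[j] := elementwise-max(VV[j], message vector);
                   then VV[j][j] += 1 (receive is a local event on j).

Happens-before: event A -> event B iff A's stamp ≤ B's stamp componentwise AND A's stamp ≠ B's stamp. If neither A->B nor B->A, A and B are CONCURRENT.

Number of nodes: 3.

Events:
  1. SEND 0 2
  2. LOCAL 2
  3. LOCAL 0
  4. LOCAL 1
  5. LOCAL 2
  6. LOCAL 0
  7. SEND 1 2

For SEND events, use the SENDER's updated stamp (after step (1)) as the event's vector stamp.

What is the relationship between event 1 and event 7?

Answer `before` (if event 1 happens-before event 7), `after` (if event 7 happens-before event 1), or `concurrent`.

Answer: concurrent

Derivation:
Initial: VV[0]=[0, 0, 0]
Initial: VV[1]=[0, 0, 0]
Initial: VV[2]=[0, 0, 0]
Event 1: SEND 0->2: VV[0][0]++ -> VV[0]=[1, 0, 0], msg_vec=[1, 0, 0]; VV[2]=max(VV[2],msg_vec) then VV[2][2]++ -> VV[2]=[1, 0, 1]
Event 2: LOCAL 2: VV[2][2]++ -> VV[2]=[1, 0, 2]
Event 3: LOCAL 0: VV[0][0]++ -> VV[0]=[2, 0, 0]
Event 4: LOCAL 1: VV[1][1]++ -> VV[1]=[0, 1, 0]
Event 5: LOCAL 2: VV[2][2]++ -> VV[2]=[1, 0, 3]
Event 6: LOCAL 0: VV[0][0]++ -> VV[0]=[3, 0, 0]
Event 7: SEND 1->2: VV[1][1]++ -> VV[1]=[0, 2, 0], msg_vec=[0, 2, 0]; VV[2]=max(VV[2],msg_vec) then VV[2][2]++ -> VV[2]=[1, 2, 4]
Event 1 stamp: [1, 0, 0]
Event 7 stamp: [0, 2, 0]
[1, 0, 0] <= [0, 2, 0]? False
[0, 2, 0] <= [1, 0, 0]? False
Relation: concurrent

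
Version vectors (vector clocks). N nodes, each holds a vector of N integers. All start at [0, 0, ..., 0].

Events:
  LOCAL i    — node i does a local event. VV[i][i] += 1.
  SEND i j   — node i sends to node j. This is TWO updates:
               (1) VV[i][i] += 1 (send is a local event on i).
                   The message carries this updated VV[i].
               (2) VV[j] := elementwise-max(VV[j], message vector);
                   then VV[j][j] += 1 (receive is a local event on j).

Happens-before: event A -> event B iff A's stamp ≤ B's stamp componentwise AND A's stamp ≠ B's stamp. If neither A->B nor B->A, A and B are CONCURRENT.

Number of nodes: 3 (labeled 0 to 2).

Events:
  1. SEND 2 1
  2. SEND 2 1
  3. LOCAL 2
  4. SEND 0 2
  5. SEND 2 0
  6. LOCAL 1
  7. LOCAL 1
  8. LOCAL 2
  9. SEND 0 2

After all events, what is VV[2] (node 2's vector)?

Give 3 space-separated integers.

Answer: 3 0 7

Derivation:
Initial: VV[0]=[0, 0, 0]
Initial: VV[1]=[0, 0, 0]
Initial: VV[2]=[0, 0, 0]
Event 1: SEND 2->1: VV[2][2]++ -> VV[2]=[0, 0, 1], msg_vec=[0, 0, 1]; VV[1]=max(VV[1],msg_vec) then VV[1][1]++ -> VV[1]=[0, 1, 1]
Event 2: SEND 2->1: VV[2][2]++ -> VV[2]=[0, 0, 2], msg_vec=[0, 0, 2]; VV[1]=max(VV[1],msg_vec) then VV[1][1]++ -> VV[1]=[0, 2, 2]
Event 3: LOCAL 2: VV[2][2]++ -> VV[2]=[0, 0, 3]
Event 4: SEND 0->2: VV[0][0]++ -> VV[0]=[1, 0, 0], msg_vec=[1, 0, 0]; VV[2]=max(VV[2],msg_vec) then VV[2][2]++ -> VV[2]=[1, 0, 4]
Event 5: SEND 2->0: VV[2][2]++ -> VV[2]=[1, 0, 5], msg_vec=[1, 0, 5]; VV[0]=max(VV[0],msg_vec) then VV[0][0]++ -> VV[0]=[2, 0, 5]
Event 6: LOCAL 1: VV[1][1]++ -> VV[1]=[0, 3, 2]
Event 7: LOCAL 1: VV[1][1]++ -> VV[1]=[0, 4, 2]
Event 8: LOCAL 2: VV[2][2]++ -> VV[2]=[1, 0, 6]
Event 9: SEND 0->2: VV[0][0]++ -> VV[0]=[3, 0, 5], msg_vec=[3, 0, 5]; VV[2]=max(VV[2],msg_vec) then VV[2][2]++ -> VV[2]=[3, 0, 7]
Final vectors: VV[0]=[3, 0, 5]; VV[1]=[0, 4, 2]; VV[2]=[3, 0, 7]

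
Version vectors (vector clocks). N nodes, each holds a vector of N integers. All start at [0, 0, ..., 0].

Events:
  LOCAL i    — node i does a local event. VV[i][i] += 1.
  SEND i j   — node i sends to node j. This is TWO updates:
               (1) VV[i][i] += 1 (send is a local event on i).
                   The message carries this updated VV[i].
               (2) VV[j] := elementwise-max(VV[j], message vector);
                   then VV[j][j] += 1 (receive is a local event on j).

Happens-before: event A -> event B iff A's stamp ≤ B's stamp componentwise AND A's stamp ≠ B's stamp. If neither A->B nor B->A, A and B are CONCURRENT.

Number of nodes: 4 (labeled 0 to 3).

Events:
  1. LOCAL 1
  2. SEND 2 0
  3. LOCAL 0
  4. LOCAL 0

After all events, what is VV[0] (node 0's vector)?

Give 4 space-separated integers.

Initial: VV[0]=[0, 0, 0, 0]
Initial: VV[1]=[0, 0, 0, 0]
Initial: VV[2]=[0, 0, 0, 0]
Initial: VV[3]=[0, 0, 0, 0]
Event 1: LOCAL 1: VV[1][1]++ -> VV[1]=[0, 1, 0, 0]
Event 2: SEND 2->0: VV[2][2]++ -> VV[2]=[0, 0, 1, 0], msg_vec=[0, 0, 1, 0]; VV[0]=max(VV[0],msg_vec) then VV[0][0]++ -> VV[0]=[1, 0, 1, 0]
Event 3: LOCAL 0: VV[0][0]++ -> VV[0]=[2, 0, 1, 0]
Event 4: LOCAL 0: VV[0][0]++ -> VV[0]=[3, 0, 1, 0]
Final vectors: VV[0]=[3, 0, 1, 0]; VV[1]=[0, 1, 0, 0]; VV[2]=[0, 0, 1, 0]; VV[3]=[0, 0, 0, 0]

Answer: 3 0 1 0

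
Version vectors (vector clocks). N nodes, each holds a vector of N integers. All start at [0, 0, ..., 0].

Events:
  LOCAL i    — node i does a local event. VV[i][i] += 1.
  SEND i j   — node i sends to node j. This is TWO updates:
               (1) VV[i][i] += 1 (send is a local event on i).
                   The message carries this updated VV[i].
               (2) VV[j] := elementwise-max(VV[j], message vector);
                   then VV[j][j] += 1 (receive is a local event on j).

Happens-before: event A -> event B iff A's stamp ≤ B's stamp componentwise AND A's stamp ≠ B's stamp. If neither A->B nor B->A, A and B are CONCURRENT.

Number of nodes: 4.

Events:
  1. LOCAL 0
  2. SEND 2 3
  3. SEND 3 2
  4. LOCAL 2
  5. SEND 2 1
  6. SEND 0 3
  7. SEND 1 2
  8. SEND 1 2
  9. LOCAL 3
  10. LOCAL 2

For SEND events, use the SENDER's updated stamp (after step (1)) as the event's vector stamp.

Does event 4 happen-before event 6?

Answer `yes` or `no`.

Initial: VV[0]=[0, 0, 0, 0]
Initial: VV[1]=[0, 0, 0, 0]
Initial: VV[2]=[0, 0, 0, 0]
Initial: VV[3]=[0, 0, 0, 0]
Event 1: LOCAL 0: VV[0][0]++ -> VV[0]=[1, 0, 0, 0]
Event 2: SEND 2->3: VV[2][2]++ -> VV[2]=[0, 0, 1, 0], msg_vec=[0, 0, 1, 0]; VV[3]=max(VV[3],msg_vec) then VV[3][3]++ -> VV[3]=[0, 0, 1, 1]
Event 3: SEND 3->2: VV[3][3]++ -> VV[3]=[0, 0, 1, 2], msg_vec=[0, 0, 1, 2]; VV[2]=max(VV[2],msg_vec) then VV[2][2]++ -> VV[2]=[0, 0, 2, 2]
Event 4: LOCAL 2: VV[2][2]++ -> VV[2]=[0, 0, 3, 2]
Event 5: SEND 2->1: VV[2][2]++ -> VV[2]=[0, 0, 4, 2], msg_vec=[0, 0, 4, 2]; VV[1]=max(VV[1],msg_vec) then VV[1][1]++ -> VV[1]=[0, 1, 4, 2]
Event 6: SEND 0->3: VV[0][0]++ -> VV[0]=[2, 0, 0, 0], msg_vec=[2, 0, 0, 0]; VV[3]=max(VV[3],msg_vec) then VV[3][3]++ -> VV[3]=[2, 0, 1, 3]
Event 7: SEND 1->2: VV[1][1]++ -> VV[1]=[0, 2, 4, 2], msg_vec=[0, 2, 4, 2]; VV[2]=max(VV[2],msg_vec) then VV[2][2]++ -> VV[2]=[0, 2, 5, 2]
Event 8: SEND 1->2: VV[1][1]++ -> VV[1]=[0, 3, 4, 2], msg_vec=[0, 3, 4, 2]; VV[2]=max(VV[2],msg_vec) then VV[2][2]++ -> VV[2]=[0, 3, 6, 2]
Event 9: LOCAL 3: VV[3][3]++ -> VV[3]=[2, 0, 1, 4]
Event 10: LOCAL 2: VV[2][2]++ -> VV[2]=[0, 3, 7, 2]
Event 4 stamp: [0, 0, 3, 2]
Event 6 stamp: [2, 0, 0, 0]
[0, 0, 3, 2] <= [2, 0, 0, 0]? False. Equal? False. Happens-before: False

Answer: no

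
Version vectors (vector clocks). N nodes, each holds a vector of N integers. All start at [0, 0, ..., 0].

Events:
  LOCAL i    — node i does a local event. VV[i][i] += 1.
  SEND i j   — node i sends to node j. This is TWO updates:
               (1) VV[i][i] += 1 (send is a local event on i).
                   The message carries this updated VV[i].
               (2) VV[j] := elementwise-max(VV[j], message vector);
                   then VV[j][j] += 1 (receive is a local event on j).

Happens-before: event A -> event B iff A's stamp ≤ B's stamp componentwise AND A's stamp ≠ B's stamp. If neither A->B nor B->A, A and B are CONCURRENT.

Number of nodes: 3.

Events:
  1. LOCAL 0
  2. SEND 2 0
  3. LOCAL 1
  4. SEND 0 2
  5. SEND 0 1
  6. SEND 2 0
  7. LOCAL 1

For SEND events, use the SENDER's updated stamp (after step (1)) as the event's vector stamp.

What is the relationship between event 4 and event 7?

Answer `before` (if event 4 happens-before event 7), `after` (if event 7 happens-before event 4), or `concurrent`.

Answer: before

Derivation:
Initial: VV[0]=[0, 0, 0]
Initial: VV[1]=[0, 0, 0]
Initial: VV[2]=[0, 0, 0]
Event 1: LOCAL 0: VV[0][0]++ -> VV[0]=[1, 0, 0]
Event 2: SEND 2->0: VV[2][2]++ -> VV[2]=[0, 0, 1], msg_vec=[0, 0, 1]; VV[0]=max(VV[0],msg_vec) then VV[0][0]++ -> VV[0]=[2, 0, 1]
Event 3: LOCAL 1: VV[1][1]++ -> VV[1]=[0, 1, 0]
Event 4: SEND 0->2: VV[0][0]++ -> VV[0]=[3, 0, 1], msg_vec=[3, 0, 1]; VV[2]=max(VV[2],msg_vec) then VV[2][2]++ -> VV[2]=[3, 0, 2]
Event 5: SEND 0->1: VV[0][0]++ -> VV[0]=[4, 0, 1], msg_vec=[4, 0, 1]; VV[1]=max(VV[1],msg_vec) then VV[1][1]++ -> VV[1]=[4, 2, 1]
Event 6: SEND 2->0: VV[2][2]++ -> VV[2]=[3, 0, 3], msg_vec=[3, 0, 3]; VV[0]=max(VV[0],msg_vec) then VV[0][0]++ -> VV[0]=[5, 0, 3]
Event 7: LOCAL 1: VV[1][1]++ -> VV[1]=[4, 3, 1]
Event 4 stamp: [3, 0, 1]
Event 7 stamp: [4, 3, 1]
[3, 0, 1] <= [4, 3, 1]? True
[4, 3, 1] <= [3, 0, 1]? False
Relation: before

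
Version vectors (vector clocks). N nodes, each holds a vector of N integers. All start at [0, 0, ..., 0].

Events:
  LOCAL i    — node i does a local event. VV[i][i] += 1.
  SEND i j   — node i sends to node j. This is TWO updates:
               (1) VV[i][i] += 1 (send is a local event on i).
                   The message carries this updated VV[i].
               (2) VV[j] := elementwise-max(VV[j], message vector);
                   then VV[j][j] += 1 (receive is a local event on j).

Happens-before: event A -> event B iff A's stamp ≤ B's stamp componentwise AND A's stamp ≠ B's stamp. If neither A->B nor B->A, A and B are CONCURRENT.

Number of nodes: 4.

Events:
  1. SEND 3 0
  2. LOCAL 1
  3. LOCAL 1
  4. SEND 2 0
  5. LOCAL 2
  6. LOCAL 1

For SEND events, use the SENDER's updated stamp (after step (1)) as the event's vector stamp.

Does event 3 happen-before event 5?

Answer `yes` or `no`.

Initial: VV[0]=[0, 0, 0, 0]
Initial: VV[1]=[0, 0, 0, 0]
Initial: VV[2]=[0, 0, 0, 0]
Initial: VV[3]=[0, 0, 0, 0]
Event 1: SEND 3->0: VV[3][3]++ -> VV[3]=[0, 0, 0, 1], msg_vec=[0, 0, 0, 1]; VV[0]=max(VV[0],msg_vec) then VV[0][0]++ -> VV[0]=[1, 0, 0, 1]
Event 2: LOCAL 1: VV[1][1]++ -> VV[1]=[0, 1, 0, 0]
Event 3: LOCAL 1: VV[1][1]++ -> VV[1]=[0, 2, 0, 0]
Event 4: SEND 2->0: VV[2][2]++ -> VV[2]=[0, 0, 1, 0], msg_vec=[0, 0, 1, 0]; VV[0]=max(VV[0],msg_vec) then VV[0][0]++ -> VV[0]=[2, 0, 1, 1]
Event 5: LOCAL 2: VV[2][2]++ -> VV[2]=[0, 0, 2, 0]
Event 6: LOCAL 1: VV[1][1]++ -> VV[1]=[0, 3, 0, 0]
Event 3 stamp: [0, 2, 0, 0]
Event 5 stamp: [0, 0, 2, 0]
[0, 2, 0, 0] <= [0, 0, 2, 0]? False. Equal? False. Happens-before: False

Answer: no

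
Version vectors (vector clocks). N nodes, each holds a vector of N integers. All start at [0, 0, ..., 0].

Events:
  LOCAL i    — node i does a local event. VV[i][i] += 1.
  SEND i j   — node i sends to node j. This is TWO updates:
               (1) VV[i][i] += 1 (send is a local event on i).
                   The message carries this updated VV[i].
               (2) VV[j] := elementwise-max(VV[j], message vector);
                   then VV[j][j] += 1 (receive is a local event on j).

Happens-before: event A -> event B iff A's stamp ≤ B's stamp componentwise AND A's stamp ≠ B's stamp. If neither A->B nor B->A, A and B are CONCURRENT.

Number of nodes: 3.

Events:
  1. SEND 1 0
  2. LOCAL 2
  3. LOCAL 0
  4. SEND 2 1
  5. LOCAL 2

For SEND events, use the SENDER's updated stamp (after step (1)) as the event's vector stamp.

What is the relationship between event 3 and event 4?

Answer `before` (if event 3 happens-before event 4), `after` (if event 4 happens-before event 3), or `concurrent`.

Initial: VV[0]=[0, 0, 0]
Initial: VV[1]=[0, 0, 0]
Initial: VV[2]=[0, 0, 0]
Event 1: SEND 1->0: VV[1][1]++ -> VV[1]=[0, 1, 0], msg_vec=[0, 1, 0]; VV[0]=max(VV[0],msg_vec) then VV[0][0]++ -> VV[0]=[1, 1, 0]
Event 2: LOCAL 2: VV[2][2]++ -> VV[2]=[0, 0, 1]
Event 3: LOCAL 0: VV[0][0]++ -> VV[0]=[2, 1, 0]
Event 4: SEND 2->1: VV[2][2]++ -> VV[2]=[0, 0, 2], msg_vec=[0, 0, 2]; VV[1]=max(VV[1],msg_vec) then VV[1][1]++ -> VV[1]=[0, 2, 2]
Event 5: LOCAL 2: VV[2][2]++ -> VV[2]=[0, 0, 3]
Event 3 stamp: [2, 1, 0]
Event 4 stamp: [0, 0, 2]
[2, 1, 0] <= [0, 0, 2]? False
[0, 0, 2] <= [2, 1, 0]? False
Relation: concurrent

Answer: concurrent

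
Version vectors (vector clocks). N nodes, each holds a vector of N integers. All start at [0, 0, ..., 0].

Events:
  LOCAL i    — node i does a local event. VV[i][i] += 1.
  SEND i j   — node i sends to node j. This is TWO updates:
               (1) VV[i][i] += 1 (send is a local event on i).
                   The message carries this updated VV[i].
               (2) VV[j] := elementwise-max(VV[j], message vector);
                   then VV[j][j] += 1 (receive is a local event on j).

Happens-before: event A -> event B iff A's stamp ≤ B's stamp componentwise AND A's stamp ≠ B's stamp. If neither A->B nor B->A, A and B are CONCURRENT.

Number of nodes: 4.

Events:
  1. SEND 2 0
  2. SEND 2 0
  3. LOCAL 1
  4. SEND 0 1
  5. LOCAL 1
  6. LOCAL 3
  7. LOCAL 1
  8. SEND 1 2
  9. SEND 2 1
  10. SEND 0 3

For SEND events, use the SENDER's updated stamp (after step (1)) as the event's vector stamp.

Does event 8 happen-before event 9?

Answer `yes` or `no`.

Initial: VV[0]=[0, 0, 0, 0]
Initial: VV[1]=[0, 0, 0, 0]
Initial: VV[2]=[0, 0, 0, 0]
Initial: VV[3]=[0, 0, 0, 0]
Event 1: SEND 2->0: VV[2][2]++ -> VV[2]=[0, 0, 1, 0], msg_vec=[0, 0, 1, 0]; VV[0]=max(VV[0],msg_vec) then VV[0][0]++ -> VV[0]=[1, 0, 1, 0]
Event 2: SEND 2->0: VV[2][2]++ -> VV[2]=[0, 0, 2, 0], msg_vec=[0, 0, 2, 0]; VV[0]=max(VV[0],msg_vec) then VV[0][0]++ -> VV[0]=[2, 0, 2, 0]
Event 3: LOCAL 1: VV[1][1]++ -> VV[1]=[0, 1, 0, 0]
Event 4: SEND 0->1: VV[0][0]++ -> VV[0]=[3, 0, 2, 0], msg_vec=[3, 0, 2, 0]; VV[1]=max(VV[1],msg_vec) then VV[1][1]++ -> VV[1]=[3, 2, 2, 0]
Event 5: LOCAL 1: VV[1][1]++ -> VV[1]=[3, 3, 2, 0]
Event 6: LOCAL 3: VV[3][3]++ -> VV[3]=[0, 0, 0, 1]
Event 7: LOCAL 1: VV[1][1]++ -> VV[1]=[3, 4, 2, 0]
Event 8: SEND 1->2: VV[1][1]++ -> VV[1]=[3, 5, 2, 0], msg_vec=[3, 5, 2, 0]; VV[2]=max(VV[2],msg_vec) then VV[2][2]++ -> VV[2]=[3, 5, 3, 0]
Event 9: SEND 2->1: VV[2][2]++ -> VV[2]=[3, 5, 4, 0], msg_vec=[3, 5, 4, 0]; VV[1]=max(VV[1],msg_vec) then VV[1][1]++ -> VV[1]=[3, 6, 4, 0]
Event 10: SEND 0->3: VV[0][0]++ -> VV[0]=[4, 0, 2, 0], msg_vec=[4, 0, 2, 0]; VV[3]=max(VV[3],msg_vec) then VV[3][3]++ -> VV[3]=[4, 0, 2, 2]
Event 8 stamp: [3, 5, 2, 0]
Event 9 stamp: [3, 5, 4, 0]
[3, 5, 2, 0] <= [3, 5, 4, 0]? True. Equal? False. Happens-before: True

Answer: yes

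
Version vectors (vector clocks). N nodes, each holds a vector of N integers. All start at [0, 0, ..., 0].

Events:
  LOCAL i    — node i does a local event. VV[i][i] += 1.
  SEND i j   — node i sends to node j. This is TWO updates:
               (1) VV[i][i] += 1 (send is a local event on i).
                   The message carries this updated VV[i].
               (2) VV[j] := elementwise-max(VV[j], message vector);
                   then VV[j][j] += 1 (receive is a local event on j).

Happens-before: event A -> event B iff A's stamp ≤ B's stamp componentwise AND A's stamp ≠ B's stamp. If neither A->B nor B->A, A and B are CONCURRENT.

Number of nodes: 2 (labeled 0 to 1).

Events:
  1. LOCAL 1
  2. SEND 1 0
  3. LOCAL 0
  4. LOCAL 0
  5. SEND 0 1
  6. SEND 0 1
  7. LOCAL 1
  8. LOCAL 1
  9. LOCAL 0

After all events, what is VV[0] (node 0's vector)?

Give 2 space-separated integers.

Answer: 6 2

Derivation:
Initial: VV[0]=[0, 0]
Initial: VV[1]=[0, 0]
Event 1: LOCAL 1: VV[1][1]++ -> VV[1]=[0, 1]
Event 2: SEND 1->0: VV[1][1]++ -> VV[1]=[0, 2], msg_vec=[0, 2]; VV[0]=max(VV[0],msg_vec) then VV[0][0]++ -> VV[0]=[1, 2]
Event 3: LOCAL 0: VV[0][0]++ -> VV[0]=[2, 2]
Event 4: LOCAL 0: VV[0][0]++ -> VV[0]=[3, 2]
Event 5: SEND 0->1: VV[0][0]++ -> VV[0]=[4, 2], msg_vec=[4, 2]; VV[1]=max(VV[1],msg_vec) then VV[1][1]++ -> VV[1]=[4, 3]
Event 6: SEND 0->1: VV[0][0]++ -> VV[0]=[5, 2], msg_vec=[5, 2]; VV[1]=max(VV[1],msg_vec) then VV[1][1]++ -> VV[1]=[5, 4]
Event 7: LOCAL 1: VV[1][1]++ -> VV[1]=[5, 5]
Event 8: LOCAL 1: VV[1][1]++ -> VV[1]=[5, 6]
Event 9: LOCAL 0: VV[0][0]++ -> VV[0]=[6, 2]
Final vectors: VV[0]=[6, 2]; VV[1]=[5, 6]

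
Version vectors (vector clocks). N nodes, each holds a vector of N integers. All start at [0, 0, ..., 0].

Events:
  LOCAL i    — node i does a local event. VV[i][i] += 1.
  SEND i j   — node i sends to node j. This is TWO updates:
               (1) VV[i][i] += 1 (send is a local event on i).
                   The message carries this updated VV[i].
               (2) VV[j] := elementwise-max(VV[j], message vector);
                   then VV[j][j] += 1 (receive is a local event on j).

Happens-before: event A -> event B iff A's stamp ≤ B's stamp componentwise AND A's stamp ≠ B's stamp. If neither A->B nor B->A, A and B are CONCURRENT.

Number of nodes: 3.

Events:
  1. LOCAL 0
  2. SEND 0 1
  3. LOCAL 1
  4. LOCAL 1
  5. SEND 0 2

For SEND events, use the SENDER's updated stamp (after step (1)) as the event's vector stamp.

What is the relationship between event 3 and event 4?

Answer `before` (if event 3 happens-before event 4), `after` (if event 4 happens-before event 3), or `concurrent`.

Initial: VV[0]=[0, 0, 0]
Initial: VV[1]=[0, 0, 0]
Initial: VV[2]=[0, 0, 0]
Event 1: LOCAL 0: VV[0][0]++ -> VV[0]=[1, 0, 0]
Event 2: SEND 0->1: VV[0][0]++ -> VV[0]=[2, 0, 0], msg_vec=[2, 0, 0]; VV[1]=max(VV[1],msg_vec) then VV[1][1]++ -> VV[1]=[2, 1, 0]
Event 3: LOCAL 1: VV[1][1]++ -> VV[1]=[2, 2, 0]
Event 4: LOCAL 1: VV[1][1]++ -> VV[1]=[2, 3, 0]
Event 5: SEND 0->2: VV[0][0]++ -> VV[0]=[3, 0, 0], msg_vec=[3, 0, 0]; VV[2]=max(VV[2],msg_vec) then VV[2][2]++ -> VV[2]=[3, 0, 1]
Event 3 stamp: [2, 2, 0]
Event 4 stamp: [2, 3, 0]
[2, 2, 0] <= [2, 3, 0]? True
[2, 3, 0] <= [2, 2, 0]? False
Relation: before

Answer: before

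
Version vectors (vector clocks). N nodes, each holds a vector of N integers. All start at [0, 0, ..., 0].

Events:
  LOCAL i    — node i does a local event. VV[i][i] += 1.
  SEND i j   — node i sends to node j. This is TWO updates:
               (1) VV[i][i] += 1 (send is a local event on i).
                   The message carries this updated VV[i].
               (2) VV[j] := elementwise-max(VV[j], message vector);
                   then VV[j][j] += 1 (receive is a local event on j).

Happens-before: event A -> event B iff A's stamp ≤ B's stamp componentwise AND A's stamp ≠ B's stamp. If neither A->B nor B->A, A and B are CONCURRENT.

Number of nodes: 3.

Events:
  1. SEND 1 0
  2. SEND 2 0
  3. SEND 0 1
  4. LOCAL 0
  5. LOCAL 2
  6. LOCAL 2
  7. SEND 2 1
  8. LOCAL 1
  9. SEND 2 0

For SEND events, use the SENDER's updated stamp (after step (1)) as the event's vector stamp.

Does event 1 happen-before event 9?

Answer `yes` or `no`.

Initial: VV[0]=[0, 0, 0]
Initial: VV[1]=[0, 0, 0]
Initial: VV[2]=[0, 0, 0]
Event 1: SEND 1->0: VV[1][1]++ -> VV[1]=[0, 1, 0], msg_vec=[0, 1, 0]; VV[0]=max(VV[0],msg_vec) then VV[0][0]++ -> VV[0]=[1, 1, 0]
Event 2: SEND 2->0: VV[2][2]++ -> VV[2]=[0, 0, 1], msg_vec=[0, 0, 1]; VV[0]=max(VV[0],msg_vec) then VV[0][0]++ -> VV[0]=[2, 1, 1]
Event 3: SEND 0->1: VV[0][0]++ -> VV[0]=[3, 1, 1], msg_vec=[3, 1, 1]; VV[1]=max(VV[1],msg_vec) then VV[1][1]++ -> VV[1]=[3, 2, 1]
Event 4: LOCAL 0: VV[0][0]++ -> VV[0]=[4, 1, 1]
Event 5: LOCAL 2: VV[2][2]++ -> VV[2]=[0, 0, 2]
Event 6: LOCAL 2: VV[2][2]++ -> VV[2]=[0, 0, 3]
Event 7: SEND 2->1: VV[2][2]++ -> VV[2]=[0, 0, 4], msg_vec=[0, 0, 4]; VV[1]=max(VV[1],msg_vec) then VV[1][1]++ -> VV[1]=[3, 3, 4]
Event 8: LOCAL 1: VV[1][1]++ -> VV[1]=[3, 4, 4]
Event 9: SEND 2->0: VV[2][2]++ -> VV[2]=[0, 0, 5], msg_vec=[0, 0, 5]; VV[0]=max(VV[0],msg_vec) then VV[0][0]++ -> VV[0]=[5, 1, 5]
Event 1 stamp: [0, 1, 0]
Event 9 stamp: [0, 0, 5]
[0, 1, 0] <= [0, 0, 5]? False. Equal? False. Happens-before: False

Answer: no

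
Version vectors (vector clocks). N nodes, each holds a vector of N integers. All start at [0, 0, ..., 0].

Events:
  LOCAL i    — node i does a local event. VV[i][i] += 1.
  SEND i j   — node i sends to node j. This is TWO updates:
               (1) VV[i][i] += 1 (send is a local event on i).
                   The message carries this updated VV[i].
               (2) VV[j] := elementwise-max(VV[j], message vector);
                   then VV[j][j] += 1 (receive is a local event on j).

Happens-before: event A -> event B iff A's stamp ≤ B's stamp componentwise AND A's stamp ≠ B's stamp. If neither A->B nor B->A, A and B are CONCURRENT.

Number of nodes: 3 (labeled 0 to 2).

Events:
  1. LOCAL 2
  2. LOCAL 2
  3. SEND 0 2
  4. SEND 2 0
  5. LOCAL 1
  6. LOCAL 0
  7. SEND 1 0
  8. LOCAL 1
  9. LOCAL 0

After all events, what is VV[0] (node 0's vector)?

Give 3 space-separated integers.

Answer: 5 2 4

Derivation:
Initial: VV[0]=[0, 0, 0]
Initial: VV[1]=[0, 0, 0]
Initial: VV[2]=[0, 0, 0]
Event 1: LOCAL 2: VV[2][2]++ -> VV[2]=[0, 0, 1]
Event 2: LOCAL 2: VV[2][2]++ -> VV[2]=[0, 0, 2]
Event 3: SEND 0->2: VV[0][0]++ -> VV[0]=[1, 0, 0], msg_vec=[1, 0, 0]; VV[2]=max(VV[2],msg_vec) then VV[2][2]++ -> VV[2]=[1, 0, 3]
Event 4: SEND 2->0: VV[2][2]++ -> VV[2]=[1, 0, 4], msg_vec=[1, 0, 4]; VV[0]=max(VV[0],msg_vec) then VV[0][0]++ -> VV[0]=[2, 0, 4]
Event 5: LOCAL 1: VV[1][1]++ -> VV[1]=[0, 1, 0]
Event 6: LOCAL 0: VV[0][0]++ -> VV[0]=[3, 0, 4]
Event 7: SEND 1->0: VV[1][1]++ -> VV[1]=[0, 2, 0], msg_vec=[0, 2, 0]; VV[0]=max(VV[0],msg_vec) then VV[0][0]++ -> VV[0]=[4, 2, 4]
Event 8: LOCAL 1: VV[1][1]++ -> VV[1]=[0, 3, 0]
Event 9: LOCAL 0: VV[0][0]++ -> VV[0]=[5, 2, 4]
Final vectors: VV[0]=[5, 2, 4]; VV[1]=[0, 3, 0]; VV[2]=[1, 0, 4]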